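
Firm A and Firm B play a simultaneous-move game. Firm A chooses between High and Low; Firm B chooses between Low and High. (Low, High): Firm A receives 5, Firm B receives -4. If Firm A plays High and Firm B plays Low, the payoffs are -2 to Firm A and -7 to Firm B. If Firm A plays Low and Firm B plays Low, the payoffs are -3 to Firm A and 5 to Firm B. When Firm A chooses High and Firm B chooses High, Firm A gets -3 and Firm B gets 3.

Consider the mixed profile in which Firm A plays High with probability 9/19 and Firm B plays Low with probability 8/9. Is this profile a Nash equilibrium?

Yes

Check Firm B's indifference given Firm A's mix p = 9/19:
  payoff from Low = -13/19; payoff from High = -13/19 — equal.
Check Firm A's indifference given Firm B's mix q = 8/9:
  payoff from High = -19/9; payoff from Low = -19/9 — equal.
Both players are indifferent, so neither can profitably deviate.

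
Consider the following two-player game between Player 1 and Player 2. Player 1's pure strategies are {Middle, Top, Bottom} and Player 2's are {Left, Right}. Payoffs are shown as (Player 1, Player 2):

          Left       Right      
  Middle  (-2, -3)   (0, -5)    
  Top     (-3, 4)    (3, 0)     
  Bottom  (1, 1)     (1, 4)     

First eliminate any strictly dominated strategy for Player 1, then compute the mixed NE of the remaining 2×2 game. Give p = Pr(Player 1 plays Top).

p = 3/7

Player 1's strategy Middle is strictly dominated by Bottom: 1 > -2 and 1 > 0. Eliminate Middle.
In a mixed equilibrium Player 2 is indifferent between Left and Right; this condition fixes p.
  Player 2's payoff to Left: p·4 + (1−p)·1 = 3p + 1
  Player 2's payoff to Right: p·0 + (1−p)·4 = -4p + 4
  3p + 1 = -4p + 4  ⇒  7p = 3  ⇒  p = 3/7.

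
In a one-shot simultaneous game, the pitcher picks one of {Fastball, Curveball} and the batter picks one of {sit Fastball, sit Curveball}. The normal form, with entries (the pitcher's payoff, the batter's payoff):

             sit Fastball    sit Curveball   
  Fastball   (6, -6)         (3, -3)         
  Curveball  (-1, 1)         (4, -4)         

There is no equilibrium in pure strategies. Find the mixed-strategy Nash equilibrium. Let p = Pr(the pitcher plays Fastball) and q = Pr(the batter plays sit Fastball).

p = 5/8, q = 1/8

In a mixed equilibrium the batter is indifferent between sit Fastball and sit Curveball; this condition fixes p.
  the batter's expected payoff from sit Fastball: p·(-6) + (1−p)·1 = -7p + 1
  the batter's expected payoff from sit Curveball: p·(-3) + (1−p)·(-4) = p - 4
  -7p + 1 = p - 4  ⇒  -8p = -5  ⇒  p = 5/8.
For the pitcher to be willing to mix, the pitcher must be indifferent between Fastball and Curveball, which pins down the batter's mix.
  the pitcher's payoff to Fastball: q·6 + (1−q)·3 = 3q + 3
  the pitcher's payoff to Curveball: q·(-1) + (1−q)·4 = -5q + 4
  3q + 3 = -5q + 4  ⇒  8q = 1  ⇒  q = 1/8.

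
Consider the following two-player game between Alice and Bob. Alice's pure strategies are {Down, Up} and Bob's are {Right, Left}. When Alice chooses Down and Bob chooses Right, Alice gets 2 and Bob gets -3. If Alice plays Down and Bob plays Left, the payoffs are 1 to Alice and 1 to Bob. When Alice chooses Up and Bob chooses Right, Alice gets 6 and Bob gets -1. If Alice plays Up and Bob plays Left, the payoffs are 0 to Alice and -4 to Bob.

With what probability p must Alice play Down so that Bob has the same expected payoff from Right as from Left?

Alice's mix must leave Bob indifferent between Right and Left.
  Bob's payoff from Right: p·(-3) + (1−p)·(-1) = -2p - 1
  Bob's payoff from Left: p·1 + (1−p)·(-4) = 5p - 4
  -2p - 1 = 5p - 4  ⇒  -7p = -3  ⇒  p = 3/7.

p = 3/7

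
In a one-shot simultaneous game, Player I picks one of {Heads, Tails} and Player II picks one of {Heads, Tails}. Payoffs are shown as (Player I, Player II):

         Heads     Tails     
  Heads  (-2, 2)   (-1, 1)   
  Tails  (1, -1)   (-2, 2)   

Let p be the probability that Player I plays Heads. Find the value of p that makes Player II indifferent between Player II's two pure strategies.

In a mixed equilibrium Player II is indifferent between Heads and Tails; this condition fixes p.
  Player II's payoff to Heads: p·2 + (1−p)·(-1) = 3p - 1
  Player II's payoff to Tails: p·1 + (1−p)·2 = -p + 2
  3p - 1 = -p + 2  ⇒  4p = 3  ⇒  p = 3/4.

p = 3/4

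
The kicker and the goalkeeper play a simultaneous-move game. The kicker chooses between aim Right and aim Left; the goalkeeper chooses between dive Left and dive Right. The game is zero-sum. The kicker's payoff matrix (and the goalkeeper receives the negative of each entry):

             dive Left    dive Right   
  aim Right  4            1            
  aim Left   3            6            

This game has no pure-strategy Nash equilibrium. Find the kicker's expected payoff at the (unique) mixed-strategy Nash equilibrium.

Set the kicker's expected payoff from aim Right equal to that from aim Left:
  the kicker's expected payoff from aim Right: q·4 + (1−q)·1 = 3q + 1
  the kicker's expected payoff from aim Left: q·3 + (1−q)·6 = -3q + 6
  3q + 1 = -3q + 6  ⇒  6q = 5  ⇒  q = 5/6.
At equilibrium the kicker is indifferent across rows, so the kicker's payoff equals the payoff from aim Right: (5/6)·4 + (1/6)·1 = 7/2.

7/2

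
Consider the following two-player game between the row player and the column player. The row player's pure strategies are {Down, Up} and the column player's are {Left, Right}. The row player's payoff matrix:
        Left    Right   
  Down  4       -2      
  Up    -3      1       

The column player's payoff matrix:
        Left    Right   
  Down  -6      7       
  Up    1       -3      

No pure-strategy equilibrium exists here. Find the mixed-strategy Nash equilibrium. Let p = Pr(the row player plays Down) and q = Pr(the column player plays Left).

p = 4/17, q = 3/10

For the column player to be willing to mix, the column player must be indifferent between Left and Right, which pins down the row player's mix.
  the column player's payoff to Left: p·(-6) + (1−p)·1 = -7p + 1
  the column player's payoff to Right: p·7 + (1−p)·(-3) = 10p - 3
  -7p + 1 = 10p - 3  ⇒  -17p = -4  ⇒  p = 4/17.
In a mixed equilibrium the row player is indifferent between Down and Up; this condition fixes q.
  the row player's payoff to Down: q·4 + (1−q)·(-2) = 6q - 2
  the row player's payoff to Up: q·(-3) + (1−q)·1 = -4q + 1
  6q - 2 = -4q + 1  ⇒  10q = 3  ⇒  q = 3/10.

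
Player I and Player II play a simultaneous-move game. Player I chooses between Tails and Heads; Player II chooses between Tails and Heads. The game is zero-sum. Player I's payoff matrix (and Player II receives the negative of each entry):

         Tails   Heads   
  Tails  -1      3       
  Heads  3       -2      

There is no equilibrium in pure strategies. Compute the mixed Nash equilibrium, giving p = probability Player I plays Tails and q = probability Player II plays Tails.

In a mixed equilibrium Player II is indifferent between Tails and Heads; this condition fixes p.
  Player II's expected payoff from Tails: p·1 + (1−p)·(-3) = 4p - 3
  Player II's expected payoff from Heads: p·(-3) + (1−p)·2 = -5p + 2
  4p - 3 = -5p + 2  ⇒  9p = 5  ⇒  p = 5/9.
In a mixed equilibrium Player I is indifferent between Tails and Heads; this condition fixes q.
  Player I's payoff from Tails: q·(-1) + (1−q)·3 = -4q + 3
  Player I's payoff from Heads: q·3 + (1−q)·(-2) = 5q - 2
  -4q + 3 = 5q - 2  ⇒  -9q = -5  ⇒  q = 5/9.

p = 5/9, q = 5/9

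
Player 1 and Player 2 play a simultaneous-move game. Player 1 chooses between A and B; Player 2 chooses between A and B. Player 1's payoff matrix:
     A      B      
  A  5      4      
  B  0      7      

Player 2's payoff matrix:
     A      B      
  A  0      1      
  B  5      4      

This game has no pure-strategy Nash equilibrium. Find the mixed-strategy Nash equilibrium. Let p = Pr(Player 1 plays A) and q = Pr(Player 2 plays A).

p = 1/2, q = 3/8

For Player 2 to be willing to mix, Player 2 must be indifferent between A and B, which pins down Player 1's mix.
  Player 2's payoff from A: p·0 + (1−p)·5 = -5p + 5
  Player 2's payoff from B: p·1 + (1−p)·4 = -3p + 4
  -5p + 5 = -3p + 4  ⇒  -2p = -1  ⇒  p = 1/2.
Set Player 1's expected payoff from A equal to that from B:
  Player 1's expected payoff from A: q·5 + (1−q)·4 = q + 4
  Player 1's expected payoff from B: q·0 + (1−q)·7 = -7q + 7
  q + 4 = -7q + 7  ⇒  8q = 3  ⇒  q = 3/8.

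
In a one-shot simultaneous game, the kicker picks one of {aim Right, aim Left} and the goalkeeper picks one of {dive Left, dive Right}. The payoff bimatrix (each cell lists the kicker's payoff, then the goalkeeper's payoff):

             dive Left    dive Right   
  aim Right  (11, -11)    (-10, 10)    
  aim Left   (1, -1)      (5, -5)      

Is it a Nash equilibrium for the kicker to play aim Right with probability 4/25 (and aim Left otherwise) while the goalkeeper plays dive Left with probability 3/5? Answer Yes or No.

Check the goalkeeper's indifference given the kicker's mix p = 4/25:
  payoff from dive Left = -13/5; payoff from dive Right = -13/5 — equal.
Check the kicker's indifference given the goalkeeper's mix q = 3/5:
  payoff from aim Right = 13/5; payoff from aim Left = 13/5 — equal.
Both players are indifferent, so neither can profitably deviate.

Yes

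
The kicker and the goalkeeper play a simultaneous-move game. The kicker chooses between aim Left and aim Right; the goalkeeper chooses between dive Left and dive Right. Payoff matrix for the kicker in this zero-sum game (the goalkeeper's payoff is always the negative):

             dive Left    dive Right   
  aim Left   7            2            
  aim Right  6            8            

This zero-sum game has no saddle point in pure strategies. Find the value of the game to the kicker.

The goalkeeper's mix must leave the kicker indifferent between aim Left and aim Right.
  the kicker's payoff to aim Left: q·7 + (1−q)·2 = 5q + 2
  the kicker's payoff to aim Right: q·6 + (1−q)·8 = -2q + 8
  5q + 2 = -2q + 8  ⇒  7q = 6  ⇒  q = 6/7.
The value is the kicker's expected payoff against this mix (using aim Left): (6/7)·7 + (1/7)·2 = 44/7.

v = 44/7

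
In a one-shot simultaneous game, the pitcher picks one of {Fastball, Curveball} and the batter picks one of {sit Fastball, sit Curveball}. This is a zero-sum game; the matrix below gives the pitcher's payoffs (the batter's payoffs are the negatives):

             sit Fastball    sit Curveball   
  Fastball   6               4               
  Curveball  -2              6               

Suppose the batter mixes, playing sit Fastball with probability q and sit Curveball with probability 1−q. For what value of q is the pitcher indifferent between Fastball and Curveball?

In a mixed equilibrium the pitcher is indifferent between Fastball and Curveball; this condition fixes q.
  the pitcher's payoff from Fastball: q·6 + (1−q)·4 = 2q + 4
  the pitcher's payoff from Curveball: q·(-2) + (1−q)·6 = -8q + 6
  2q + 4 = -8q + 6  ⇒  10q = 2  ⇒  q = 1/5.

q = 1/5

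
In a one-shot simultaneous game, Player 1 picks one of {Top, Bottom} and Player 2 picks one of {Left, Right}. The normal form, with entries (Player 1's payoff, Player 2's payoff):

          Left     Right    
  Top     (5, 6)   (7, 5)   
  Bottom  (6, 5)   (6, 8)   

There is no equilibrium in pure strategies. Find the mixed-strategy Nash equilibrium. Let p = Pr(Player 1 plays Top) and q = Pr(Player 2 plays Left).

p = 3/4, q = 1/2

In a mixed equilibrium Player 2 is indifferent between Left and Right; this condition fixes p.
  Player 2's payoff from Left: p·6 + (1−p)·5 = p + 5
  Player 2's payoff from Right: p·5 + (1−p)·8 = -3p + 8
  p + 5 = -3p + 8  ⇒  4p = 3  ⇒  p = 3/4.
For Player 1 to be willing to mix, Player 1 must be indifferent between Top and Bottom, which pins down Player 2's mix.
  Player 1's expected payoff from Top: q·5 + (1−q)·7 = -2q + 7
  Player 1's expected payoff from Bottom: q·6 + (1−q)·6 = 6
  -2q + 7 = 6  ⇒  -2q = -1  ⇒  q = 1/2.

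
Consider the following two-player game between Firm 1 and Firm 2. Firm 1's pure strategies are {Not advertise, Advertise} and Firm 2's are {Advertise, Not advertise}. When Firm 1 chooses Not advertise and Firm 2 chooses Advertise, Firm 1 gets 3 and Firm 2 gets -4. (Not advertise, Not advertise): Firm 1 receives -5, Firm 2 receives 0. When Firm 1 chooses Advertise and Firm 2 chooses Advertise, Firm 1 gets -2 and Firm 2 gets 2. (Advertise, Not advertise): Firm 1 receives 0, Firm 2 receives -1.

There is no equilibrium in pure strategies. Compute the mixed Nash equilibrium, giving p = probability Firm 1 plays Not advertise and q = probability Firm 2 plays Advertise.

p = 3/7, q = 1/2

Set Firm 2's expected payoff from Advertise equal to that from Not advertise:
  Firm 2's expected payoff from Advertise: p·(-4) + (1−p)·2 = -6p + 2
  Firm 2's expected payoff from Not advertise: p·0 + (1−p)·(-1) = p - 1
  -6p + 2 = p - 1  ⇒  -7p = -3  ⇒  p = 3/7.
For Firm 1 to be willing to mix, Firm 1 must be indifferent between Not advertise and Advertise, which pins down Firm 2's mix.
  Firm 1's expected payoff from Not advertise: q·3 + (1−q)·(-5) = 8q - 5
  Firm 1's expected payoff from Advertise: q·(-2) + (1−q)·0 = -2q
  8q - 5 = -2q  ⇒  10q = 5  ⇒  q = 1/2.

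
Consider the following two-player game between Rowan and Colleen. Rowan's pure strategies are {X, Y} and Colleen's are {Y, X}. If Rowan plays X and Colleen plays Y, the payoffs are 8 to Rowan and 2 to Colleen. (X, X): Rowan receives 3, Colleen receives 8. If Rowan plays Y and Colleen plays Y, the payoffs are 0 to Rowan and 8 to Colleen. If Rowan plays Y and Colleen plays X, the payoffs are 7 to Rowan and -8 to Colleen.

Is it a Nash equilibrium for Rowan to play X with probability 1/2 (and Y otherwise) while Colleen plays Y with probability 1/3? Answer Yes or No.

Given Rowan's mix p = 1/2, Colleen's payoff from Y is 5 but from X is 0. Colleen strictly prefers Y, so Colleen would not mix.
So the proposed profile is not a Nash equilibrium.

No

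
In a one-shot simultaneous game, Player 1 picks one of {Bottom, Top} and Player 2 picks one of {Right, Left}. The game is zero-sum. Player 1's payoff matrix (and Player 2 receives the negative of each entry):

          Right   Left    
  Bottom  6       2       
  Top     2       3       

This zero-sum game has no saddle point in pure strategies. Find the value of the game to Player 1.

Set Player 1's expected payoff from Bottom equal to that from Top:
  Player 1's payoff from Bottom: q·6 + (1−q)·2 = 4q + 2
  Player 1's payoff from Top: q·2 + (1−q)·3 = -q + 3
  4q + 2 = -q + 3  ⇒  5q = 1  ⇒  q = 1/5.
The value is Player 1's expected payoff against this mix (using Bottom): (1/5)·6 + (4/5)·2 = 14/5.

v = 14/5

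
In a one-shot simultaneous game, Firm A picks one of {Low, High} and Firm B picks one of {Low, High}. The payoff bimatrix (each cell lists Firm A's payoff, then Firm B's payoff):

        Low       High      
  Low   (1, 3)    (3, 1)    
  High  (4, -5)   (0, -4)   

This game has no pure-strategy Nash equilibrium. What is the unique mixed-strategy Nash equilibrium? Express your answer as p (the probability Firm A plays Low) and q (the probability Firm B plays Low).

p = 1/3, q = 1/2

Firm B's indifference between Low and High determines Firm A's mixing probability p:
  Firm B's expected payoff from Low: p·3 + (1−p)·(-5) = 8p - 5
  Firm B's expected payoff from High: p·1 + (1−p)·(-4) = 5p - 4
  8p - 5 = 5p - 4  ⇒  3p = 1  ⇒  p = 1/3.
Firm A's indifference between Low and High determines Firm B's mixing probability q:
  Firm A's payoff from Low: q·1 + (1−q)·3 = -2q + 3
  Firm A's payoff from High: q·4 + (1−q)·0 = 4q
  -2q + 3 = 4q  ⇒  -6q = -3  ⇒  q = 1/2.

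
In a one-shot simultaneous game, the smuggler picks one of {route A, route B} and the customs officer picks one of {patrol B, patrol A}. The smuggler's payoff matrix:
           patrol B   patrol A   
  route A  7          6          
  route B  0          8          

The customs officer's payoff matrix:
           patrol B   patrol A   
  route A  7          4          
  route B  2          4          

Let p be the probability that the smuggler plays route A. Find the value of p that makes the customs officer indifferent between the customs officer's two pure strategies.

In a mixed equilibrium the customs officer is indifferent between patrol B and patrol A; this condition fixes p.
  the customs officer's expected payoff from patrol B: p·7 + (1−p)·2 = 5p + 2
  the customs officer's expected payoff from patrol A: p·4 + (1−p)·4 = 4
  5p + 2 = 4  ⇒  5p = 2  ⇒  p = 2/5.

p = 2/5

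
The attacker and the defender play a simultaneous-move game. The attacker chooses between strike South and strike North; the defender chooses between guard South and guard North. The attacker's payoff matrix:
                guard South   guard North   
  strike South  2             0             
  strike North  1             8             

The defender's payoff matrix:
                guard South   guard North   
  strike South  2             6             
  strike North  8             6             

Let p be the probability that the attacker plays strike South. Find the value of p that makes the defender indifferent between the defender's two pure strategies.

p = 1/3

For the defender to be willing to mix, the defender must be indifferent between guard South and guard North, which pins down the attacker's mix.
  the defender's payoff to guard South: p·2 + (1−p)·8 = -6p + 8
  the defender's payoff to guard North: p·6 + (1−p)·6 = 6
  -6p + 8 = 6  ⇒  -6p = -2  ⇒  p = 1/3.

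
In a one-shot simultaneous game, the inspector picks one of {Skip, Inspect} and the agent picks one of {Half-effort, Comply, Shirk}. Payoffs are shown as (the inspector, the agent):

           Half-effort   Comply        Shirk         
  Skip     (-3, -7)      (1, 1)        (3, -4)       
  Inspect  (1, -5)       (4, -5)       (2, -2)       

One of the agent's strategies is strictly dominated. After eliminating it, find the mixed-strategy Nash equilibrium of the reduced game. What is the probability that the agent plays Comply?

q = 1/4

The agent's strategy Half-effort is strictly dominated by Shirk: -4 > -7 and -2 > -5. Eliminate Half-effort.
The agent's mix must leave the inspector indifferent between Skip and Inspect.
  the inspector's payoff from Skip: q·1 + (1−q)·3 = -2q + 3
  the inspector's payoff from Inspect: q·4 + (1−q)·2 = 2q + 2
  -2q + 3 = 2q + 2  ⇒  -4q = -1  ⇒  q = 1/4.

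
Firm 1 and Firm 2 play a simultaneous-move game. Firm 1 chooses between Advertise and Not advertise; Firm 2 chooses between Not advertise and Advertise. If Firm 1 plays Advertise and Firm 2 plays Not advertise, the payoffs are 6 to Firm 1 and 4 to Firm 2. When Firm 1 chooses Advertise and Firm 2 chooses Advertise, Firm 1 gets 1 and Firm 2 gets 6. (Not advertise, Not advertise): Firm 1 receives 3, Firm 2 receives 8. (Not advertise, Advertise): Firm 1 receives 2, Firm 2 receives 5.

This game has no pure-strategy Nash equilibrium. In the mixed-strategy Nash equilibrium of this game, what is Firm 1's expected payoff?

9/4

For Firm 1 to be willing to mix, Firm 1 must be indifferent between Advertise and Not advertise, which pins down Firm 2's mix.
  Firm 1's payoff to Advertise: q·6 + (1−q)·1 = 5q + 1
  Firm 1's payoff to Not advertise: q·3 + (1−q)·2 = q + 2
  5q + 1 = q + 2  ⇒  4q = 1  ⇒  q = 1/4.
At equilibrium Firm 1 is indifferent across rows, so Firm 1's payoff equals the payoff from Advertise: (1/4)·6 + (3/4)·1 = 9/4.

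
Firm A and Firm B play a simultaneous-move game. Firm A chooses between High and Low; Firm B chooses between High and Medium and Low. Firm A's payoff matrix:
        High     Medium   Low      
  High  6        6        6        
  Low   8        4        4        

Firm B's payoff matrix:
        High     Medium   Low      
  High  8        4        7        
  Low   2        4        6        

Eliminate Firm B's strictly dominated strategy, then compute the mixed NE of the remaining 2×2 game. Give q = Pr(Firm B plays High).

Firm B's strategy Medium is strictly dominated by Low: 7 > 4 and 6 > 4. Eliminate Medium.
Firm A's indifference between High and Low determines Firm B's mixing probability q:
  Firm A's expected payoff from High: q·6 + (1−q)·6 = 6
  Firm A's expected payoff from Low: q·8 + (1−q)·4 = 4q + 4
  6 = 4q + 4  ⇒  -4q = -2  ⇒  q = 1/2.

q = 1/2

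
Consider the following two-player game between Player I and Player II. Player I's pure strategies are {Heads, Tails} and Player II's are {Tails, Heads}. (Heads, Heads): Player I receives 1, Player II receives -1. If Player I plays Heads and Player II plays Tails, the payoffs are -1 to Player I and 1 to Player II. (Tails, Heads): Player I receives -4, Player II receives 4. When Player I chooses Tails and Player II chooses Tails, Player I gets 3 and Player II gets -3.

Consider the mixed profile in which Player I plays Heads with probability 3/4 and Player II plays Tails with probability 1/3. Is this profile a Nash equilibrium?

No

Given Player I's mix p = 3/4, Player II's payoff from Tails is 0 but from Heads is 1/4. Player II strictly prefers Heads, so Player II would not mix.
So the proposed profile is not a Nash equilibrium.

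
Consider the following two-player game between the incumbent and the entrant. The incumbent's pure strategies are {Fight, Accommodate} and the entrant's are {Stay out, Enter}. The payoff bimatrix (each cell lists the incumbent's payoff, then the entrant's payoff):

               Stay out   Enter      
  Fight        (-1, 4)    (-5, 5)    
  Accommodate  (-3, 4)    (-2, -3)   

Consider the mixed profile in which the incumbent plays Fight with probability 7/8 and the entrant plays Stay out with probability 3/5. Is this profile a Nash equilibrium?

Yes

Check the entrant's indifference given the incumbent's mix p = 7/8:
  payoff from Stay out = 4; payoff from Enter = 4 — equal.
Check the incumbent's indifference given the entrant's mix q = 3/5:
  payoff from Fight = -13/5; payoff from Accommodate = -13/5 — equal.
Both players are indifferent, so neither can profitably deviate.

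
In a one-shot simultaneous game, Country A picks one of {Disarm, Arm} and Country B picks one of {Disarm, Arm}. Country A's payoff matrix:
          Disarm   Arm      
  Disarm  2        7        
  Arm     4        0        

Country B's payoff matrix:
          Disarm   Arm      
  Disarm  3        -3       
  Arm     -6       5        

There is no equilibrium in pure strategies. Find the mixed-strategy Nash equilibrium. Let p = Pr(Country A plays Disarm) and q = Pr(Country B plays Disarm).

For Country B to be willing to mix, Country B must be indifferent between Disarm and Arm, which pins down Country A's mix.
  Country B's expected payoff from Disarm: p·3 + (1−p)·(-6) = 9p - 6
  Country B's expected payoff from Arm: p·(-3) + (1−p)·5 = -8p + 5
  9p - 6 = -8p + 5  ⇒  17p = 11  ⇒  p = 11/17.
Country A's indifference between Disarm and Arm determines Country B's mixing probability q:
  Country A's payoff to Disarm: q·2 + (1−q)·7 = -5q + 7
  Country A's payoff to Arm: q·4 + (1−q)·0 = 4q
  -5q + 7 = 4q  ⇒  -9q = -7  ⇒  q = 7/9.

p = 11/17, q = 7/9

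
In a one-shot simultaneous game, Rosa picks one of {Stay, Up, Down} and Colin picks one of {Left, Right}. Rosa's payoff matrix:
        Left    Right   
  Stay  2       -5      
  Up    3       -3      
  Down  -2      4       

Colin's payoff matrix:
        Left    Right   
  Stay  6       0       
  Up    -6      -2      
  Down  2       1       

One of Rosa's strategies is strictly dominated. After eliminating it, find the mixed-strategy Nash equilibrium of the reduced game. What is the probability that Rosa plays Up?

Rosa's strategy Stay is strictly dominated by Up: 3 > 2 and -3 > -5. Eliminate Stay.
For Colin to be willing to mix, Colin must be indifferent between Left and Right, which pins down Rosa's mix.
  Colin's payoff from Left: p·(-6) + (1−p)·2 = -8p + 2
  Colin's payoff from Right: p·(-2) + (1−p)·1 = -3p + 1
  -8p + 2 = -3p + 1  ⇒  -5p = -1  ⇒  p = 1/5.

p = 1/5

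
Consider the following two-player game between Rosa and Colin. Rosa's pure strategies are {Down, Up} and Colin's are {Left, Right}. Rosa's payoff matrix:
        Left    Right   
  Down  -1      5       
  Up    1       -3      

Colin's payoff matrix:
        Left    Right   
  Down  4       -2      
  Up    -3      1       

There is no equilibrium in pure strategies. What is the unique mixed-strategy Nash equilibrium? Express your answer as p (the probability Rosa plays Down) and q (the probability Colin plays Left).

In a mixed equilibrium Colin is indifferent between Left and Right; this condition fixes p.
  Colin's payoff to Left: p·4 + (1−p)·(-3) = 7p - 3
  Colin's payoff to Right: p·(-2) + (1−p)·1 = -3p + 1
  7p - 3 = -3p + 1  ⇒  10p = 4  ⇒  p = 2/5.
Set Rosa's expected payoff from Down equal to that from Up:
  Rosa's payoff from Down: q·(-1) + (1−q)·5 = -6q + 5
  Rosa's payoff from Up: q·1 + (1−q)·(-3) = 4q - 3
  -6q + 5 = 4q - 3  ⇒  -10q = -8  ⇒  q = 4/5.

p = 2/5, q = 4/5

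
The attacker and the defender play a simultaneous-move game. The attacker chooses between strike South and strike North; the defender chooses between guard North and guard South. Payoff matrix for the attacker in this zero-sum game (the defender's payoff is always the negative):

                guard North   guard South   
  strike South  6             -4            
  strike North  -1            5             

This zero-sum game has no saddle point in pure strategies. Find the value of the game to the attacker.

v = 13/8

The attacker's indifference between strike South and strike North determines the defender's mixing probability q:
  the attacker's expected payoff from strike South: q·6 + (1−q)·(-4) = 10q - 4
  the attacker's expected payoff from strike North: q·(-1) + (1−q)·5 = -6q + 5
  10q - 4 = -6q + 5  ⇒  16q = 9  ⇒  q = 9/16.
The value is the attacker's expected payoff against this mix (using strike South): (9/16)·6 + (7/16)·(-4) = 13/8.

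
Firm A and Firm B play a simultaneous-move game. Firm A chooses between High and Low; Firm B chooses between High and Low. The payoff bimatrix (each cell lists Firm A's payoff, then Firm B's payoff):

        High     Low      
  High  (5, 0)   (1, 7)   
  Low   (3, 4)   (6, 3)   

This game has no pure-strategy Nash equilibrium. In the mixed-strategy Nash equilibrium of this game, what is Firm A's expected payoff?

27/7

Firm A's indifference between High and Low determines Firm B's mixing probability q:
  Firm A's payoff from High: q·5 + (1−q)·1 = 4q + 1
  Firm A's payoff from Low: q·3 + (1−q)·6 = -3q + 6
  4q + 1 = -3q + 6  ⇒  7q = 5  ⇒  q = 5/7.
At equilibrium Firm A is indifferent across rows, so Firm A's payoff equals the payoff from High: (5/7)·5 + (2/7)·1 = 27/7.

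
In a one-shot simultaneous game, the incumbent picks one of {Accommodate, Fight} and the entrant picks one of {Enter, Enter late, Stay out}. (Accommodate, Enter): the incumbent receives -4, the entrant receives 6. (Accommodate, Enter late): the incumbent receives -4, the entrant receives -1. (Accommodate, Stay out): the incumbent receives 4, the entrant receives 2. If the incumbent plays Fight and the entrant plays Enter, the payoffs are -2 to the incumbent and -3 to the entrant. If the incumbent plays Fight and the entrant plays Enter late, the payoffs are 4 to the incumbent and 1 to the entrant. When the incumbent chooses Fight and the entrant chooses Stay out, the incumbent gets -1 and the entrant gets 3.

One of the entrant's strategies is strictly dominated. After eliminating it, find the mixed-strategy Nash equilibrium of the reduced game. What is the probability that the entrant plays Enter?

q = 5/7

The entrant's strategy Enter late is strictly dominated by Stay out: 2 > -1 and 3 > 1. Eliminate Enter late.
The entrant's mix must leave the incumbent indifferent between Accommodate and Fight.
  the incumbent's payoff to Accommodate: q·(-4) + (1−q)·4 = -8q + 4
  the incumbent's payoff to Fight: q·(-2) + (1−q)·(-1) = -q - 1
  -8q + 4 = -q - 1  ⇒  -7q = -5  ⇒  q = 5/7.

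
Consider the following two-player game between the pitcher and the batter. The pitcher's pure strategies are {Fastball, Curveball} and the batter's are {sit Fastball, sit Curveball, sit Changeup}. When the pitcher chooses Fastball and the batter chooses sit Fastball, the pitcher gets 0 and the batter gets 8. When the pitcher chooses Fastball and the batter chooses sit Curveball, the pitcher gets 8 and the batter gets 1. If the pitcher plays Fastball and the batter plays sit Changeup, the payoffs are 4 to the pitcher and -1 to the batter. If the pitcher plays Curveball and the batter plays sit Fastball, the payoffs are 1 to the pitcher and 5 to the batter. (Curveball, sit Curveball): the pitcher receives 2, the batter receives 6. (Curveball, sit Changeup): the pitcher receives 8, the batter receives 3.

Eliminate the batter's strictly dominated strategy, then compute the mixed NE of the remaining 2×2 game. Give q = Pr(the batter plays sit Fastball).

q = 6/7

The batter's strategy sit Changeup is strictly dominated by sit Curveball: 1 > -1 and 6 > 3. Eliminate sit Changeup.
The batter's mix must leave the pitcher indifferent between Fastball and Curveball.
  the pitcher's payoff to Fastball: q·0 + (1−q)·8 = -8q + 8
  the pitcher's payoff to Curveball: q·1 + (1−q)·2 = -q + 2
  -8q + 8 = -q + 2  ⇒  -7q = -6  ⇒  q = 6/7.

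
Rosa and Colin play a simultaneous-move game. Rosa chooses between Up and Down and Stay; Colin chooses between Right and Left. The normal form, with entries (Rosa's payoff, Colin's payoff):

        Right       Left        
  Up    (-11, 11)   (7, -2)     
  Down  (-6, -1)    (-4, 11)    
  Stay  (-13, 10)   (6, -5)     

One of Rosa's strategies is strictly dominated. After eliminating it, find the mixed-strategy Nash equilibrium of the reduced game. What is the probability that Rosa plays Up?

p = 12/25

Rosa's strategy Stay is strictly dominated by Up: -11 > -13 and 7 > 6. Eliminate Stay.
Rosa's mix must leave Colin indifferent between Right and Left.
  Colin's payoff from Right: p·11 + (1−p)·(-1) = 12p - 1
  Colin's payoff from Left: p·(-2) + (1−p)·11 = -13p + 11
  12p - 1 = -13p + 11  ⇒  25p = 12  ⇒  p = 12/25.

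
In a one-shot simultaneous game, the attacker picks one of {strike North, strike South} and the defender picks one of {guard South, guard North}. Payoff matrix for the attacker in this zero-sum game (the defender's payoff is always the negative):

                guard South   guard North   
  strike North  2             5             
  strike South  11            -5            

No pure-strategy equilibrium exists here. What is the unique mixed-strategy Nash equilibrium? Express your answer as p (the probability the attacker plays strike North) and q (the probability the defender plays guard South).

In a mixed equilibrium the defender is indifferent between guard South and guard North; this condition fixes p.
  the defender's payoff to guard South: p·(-2) + (1−p)·(-11) = 9p - 11
  the defender's payoff to guard North: p·(-5) + (1−p)·5 = -10p + 5
  9p - 11 = -10p + 5  ⇒  19p = 16  ⇒  p = 16/19.
In a mixed equilibrium the attacker is indifferent between strike North and strike South; this condition fixes q.
  the attacker's payoff to strike North: q·2 + (1−q)·5 = -3q + 5
  the attacker's payoff to strike South: q·11 + (1−q)·(-5) = 16q - 5
  -3q + 5 = 16q - 5  ⇒  -19q = -10  ⇒  q = 10/19.

p = 16/19, q = 10/19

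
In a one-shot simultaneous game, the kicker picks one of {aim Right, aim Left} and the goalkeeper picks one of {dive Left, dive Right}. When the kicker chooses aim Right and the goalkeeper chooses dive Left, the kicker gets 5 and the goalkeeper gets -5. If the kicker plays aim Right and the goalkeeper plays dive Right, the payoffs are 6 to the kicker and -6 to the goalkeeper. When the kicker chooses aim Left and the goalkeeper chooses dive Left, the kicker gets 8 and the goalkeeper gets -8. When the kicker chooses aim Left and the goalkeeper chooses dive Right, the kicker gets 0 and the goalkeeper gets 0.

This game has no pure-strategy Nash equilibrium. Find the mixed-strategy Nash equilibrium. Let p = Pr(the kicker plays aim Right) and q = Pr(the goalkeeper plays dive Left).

The goalkeeper's indifference between dive Left and dive Right determines the kicker's mixing probability p:
  the goalkeeper's payoff to dive Left: p·(-5) + (1−p)·(-8) = 3p - 8
  the goalkeeper's payoff to dive Right: p·(-6) + (1−p)·0 = -6p
  3p - 8 = -6p  ⇒  9p = 8  ⇒  p = 8/9.
The kicker's indifference between aim Right and aim Left determines the goalkeeper's mixing probability q:
  the kicker's expected payoff from aim Right: q·5 + (1−q)·6 = -q + 6
  the kicker's expected payoff from aim Left: q·8 + (1−q)·0 = 8q
  -q + 6 = 8q  ⇒  -9q = -6  ⇒  q = 2/3.

p = 8/9, q = 2/3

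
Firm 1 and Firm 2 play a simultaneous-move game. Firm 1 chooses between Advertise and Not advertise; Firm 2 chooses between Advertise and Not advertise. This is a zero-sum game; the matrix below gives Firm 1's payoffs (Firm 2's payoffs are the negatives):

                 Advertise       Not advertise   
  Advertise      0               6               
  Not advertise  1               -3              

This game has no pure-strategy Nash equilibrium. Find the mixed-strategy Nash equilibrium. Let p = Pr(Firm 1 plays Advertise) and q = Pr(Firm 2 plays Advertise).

p = 2/5, q = 9/10

In a mixed equilibrium Firm 2 is indifferent between Advertise and Not advertise; this condition fixes p.
  Firm 2's expected payoff from Advertise: p·0 + (1−p)·(-1) = p - 1
  Firm 2's expected payoff from Not advertise: p·(-6) + (1−p)·3 = -9p + 3
  p - 1 = -9p + 3  ⇒  10p = 4  ⇒  p = 2/5.
For Firm 1 to be willing to mix, Firm 1 must be indifferent between Advertise and Not advertise, which pins down Firm 2's mix.
  Firm 1's payoff from Advertise: q·0 + (1−q)·6 = -6q + 6
  Firm 1's payoff from Not advertise: q·1 + (1−q)·(-3) = 4q - 3
  -6q + 6 = 4q - 3  ⇒  -10q = -9  ⇒  q = 9/10.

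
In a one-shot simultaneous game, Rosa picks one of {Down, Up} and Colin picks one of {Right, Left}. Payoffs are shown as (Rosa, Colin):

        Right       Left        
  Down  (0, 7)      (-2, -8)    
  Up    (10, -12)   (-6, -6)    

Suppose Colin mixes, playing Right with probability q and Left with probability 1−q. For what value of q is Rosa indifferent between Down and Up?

q = 2/7

Colin's mix must leave Rosa indifferent between Down and Up.
  Rosa's expected payoff from Down: q·0 + (1−q)·(-2) = 2q - 2
  Rosa's expected payoff from Up: q·10 + (1−q)·(-6) = 16q - 6
  2q - 2 = 16q - 6  ⇒  -14q = -4  ⇒  q = 2/7.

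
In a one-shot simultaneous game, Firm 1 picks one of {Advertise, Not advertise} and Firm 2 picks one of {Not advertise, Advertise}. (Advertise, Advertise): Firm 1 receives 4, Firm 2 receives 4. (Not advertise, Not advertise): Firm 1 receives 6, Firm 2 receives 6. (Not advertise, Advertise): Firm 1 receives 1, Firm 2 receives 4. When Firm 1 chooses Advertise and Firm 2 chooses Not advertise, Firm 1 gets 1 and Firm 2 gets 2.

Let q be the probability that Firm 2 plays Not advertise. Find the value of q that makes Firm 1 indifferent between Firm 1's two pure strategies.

q = 3/8

In a mixed equilibrium Firm 1 is indifferent between Advertise and Not advertise; this condition fixes q.
  Firm 1's expected payoff from Advertise: q·1 + (1−q)·4 = -3q + 4
  Firm 1's expected payoff from Not advertise: q·6 + (1−q)·1 = 5q + 1
  -3q + 4 = 5q + 1  ⇒  -8q = -3  ⇒  q = 3/8.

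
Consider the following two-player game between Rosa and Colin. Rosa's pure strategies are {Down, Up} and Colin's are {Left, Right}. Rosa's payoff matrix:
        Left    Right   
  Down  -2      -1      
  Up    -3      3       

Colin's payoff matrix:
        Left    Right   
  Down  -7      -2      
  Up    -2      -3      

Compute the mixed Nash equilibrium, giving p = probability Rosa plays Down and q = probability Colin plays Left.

p = 1/6, q = 4/5

Set Colin's expected payoff from Left equal to that from Right:
  Colin's payoff to Left: p·(-7) + (1−p)·(-2) = -5p - 2
  Colin's payoff to Right: p·(-2) + (1−p)·(-3) = p - 3
  -5p - 2 = p - 3  ⇒  -6p = -1  ⇒  p = 1/6.
Set Rosa's expected payoff from Down equal to that from Up:
  Rosa's expected payoff from Down: q·(-2) + (1−q)·(-1) = -q - 1
  Rosa's expected payoff from Up: q·(-3) + (1−q)·3 = -6q + 3
  -q - 1 = -6q + 3  ⇒  5q = 4  ⇒  q = 4/5.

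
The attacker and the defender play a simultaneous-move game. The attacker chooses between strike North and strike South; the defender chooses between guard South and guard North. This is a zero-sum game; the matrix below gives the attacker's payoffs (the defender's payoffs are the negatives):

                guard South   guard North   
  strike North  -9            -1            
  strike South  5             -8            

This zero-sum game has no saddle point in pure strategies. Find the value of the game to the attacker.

For the attacker to be willing to mix, the attacker must be indifferent between strike North and strike South, which pins down the defender's mix.
  the attacker's payoff to strike North: q·(-9) + (1−q)·(-1) = -8q - 1
  the attacker's payoff to strike South: q·5 + (1−q)·(-8) = 13q - 8
  -8q - 1 = 13q - 8  ⇒  -21q = -7  ⇒  q = 1/3.
The value is the attacker's expected payoff against this mix (using strike North): (1/3)·(-9) + (2/3)·(-1) = -11/3.

v = -11/3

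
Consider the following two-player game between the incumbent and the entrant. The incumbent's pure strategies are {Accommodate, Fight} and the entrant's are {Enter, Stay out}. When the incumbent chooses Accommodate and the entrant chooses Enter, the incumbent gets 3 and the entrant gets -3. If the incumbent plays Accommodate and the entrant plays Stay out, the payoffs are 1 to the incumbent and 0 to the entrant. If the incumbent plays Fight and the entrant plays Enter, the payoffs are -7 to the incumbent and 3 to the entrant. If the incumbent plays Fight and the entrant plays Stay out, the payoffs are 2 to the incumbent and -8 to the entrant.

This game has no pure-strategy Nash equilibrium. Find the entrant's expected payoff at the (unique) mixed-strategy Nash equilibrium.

In a mixed equilibrium the entrant is indifferent between Enter and Stay out; this condition fixes p.
  the entrant's payoff from Enter: p·(-3) + (1−p)·3 = -6p + 3
  the entrant's payoff from Stay out: p·0 + (1−p)·(-8) = 8p - 8
  -6p + 3 = 8p - 8  ⇒  -14p = -11  ⇒  p = 11/14.
At equilibrium the entrant is indifferent across columns, so the entrant's payoff equals the payoff from Enter: (11/14)·(-3) + (3/14)·3 = -12/7.

-12/7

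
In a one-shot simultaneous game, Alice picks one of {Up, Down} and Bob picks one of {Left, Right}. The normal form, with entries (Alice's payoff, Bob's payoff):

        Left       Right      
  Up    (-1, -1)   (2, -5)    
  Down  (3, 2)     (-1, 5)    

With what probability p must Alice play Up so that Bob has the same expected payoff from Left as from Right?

p = 3/7

Set Bob's expected payoff from Left equal to that from Right:
  Bob's payoff from Left: p·(-1) + (1−p)·2 = -3p + 2
  Bob's payoff from Right: p·(-5) + (1−p)·5 = -10p + 5
  -3p + 2 = -10p + 5  ⇒  7p = 3  ⇒  p = 3/7.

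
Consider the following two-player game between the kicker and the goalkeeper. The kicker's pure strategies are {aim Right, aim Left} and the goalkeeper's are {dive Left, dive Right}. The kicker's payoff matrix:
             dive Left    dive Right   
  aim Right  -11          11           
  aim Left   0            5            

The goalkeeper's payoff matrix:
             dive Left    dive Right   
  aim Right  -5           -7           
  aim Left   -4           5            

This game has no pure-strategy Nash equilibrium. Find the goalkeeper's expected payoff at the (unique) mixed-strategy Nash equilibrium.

-53/11

The kicker's mix must leave the goalkeeper indifferent between dive Left and dive Right.
  the goalkeeper's payoff to dive Left: p·(-5) + (1−p)·(-4) = -p - 4
  the goalkeeper's payoff to dive Right: p·(-7) + (1−p)·5 = -12p + 5
  -p - 4 = -12p + 5  ⇒  11p = 9  ⇒  p = 9/11.
At equilibrium the goalkeeper is indifferent across columns, so the goalkeeper's payoff equals the payoff from dive Left: (9/11)·(-5) + (2/11)·(-4) = -53/11.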